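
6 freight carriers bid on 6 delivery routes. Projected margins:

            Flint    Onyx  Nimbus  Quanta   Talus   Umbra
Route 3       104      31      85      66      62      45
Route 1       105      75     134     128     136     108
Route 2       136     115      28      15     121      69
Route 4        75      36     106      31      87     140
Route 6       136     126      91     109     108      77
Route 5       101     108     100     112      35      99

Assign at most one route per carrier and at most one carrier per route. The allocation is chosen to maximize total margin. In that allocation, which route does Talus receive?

Optimal: Flint→Route 3 ($104k), Onyx→Route 6 ($126k), Nimbus→Route 1 ($134k), Quanta→Route 5 ($112k), Talus→Route 2 ($121k), Umbra→Route 4 ($140k) — total 104+126+134+112+121+140 = $737k.
Column-greedy (each route in turn goes to its best remaining carrier) gives $704k, worse by 33.
Talus's own top route is Route 1 ($136k), but forcing Talus→Route 1 and reassigning the rest optimally gives only $735k — worse by 2.

Talus receives Route 2.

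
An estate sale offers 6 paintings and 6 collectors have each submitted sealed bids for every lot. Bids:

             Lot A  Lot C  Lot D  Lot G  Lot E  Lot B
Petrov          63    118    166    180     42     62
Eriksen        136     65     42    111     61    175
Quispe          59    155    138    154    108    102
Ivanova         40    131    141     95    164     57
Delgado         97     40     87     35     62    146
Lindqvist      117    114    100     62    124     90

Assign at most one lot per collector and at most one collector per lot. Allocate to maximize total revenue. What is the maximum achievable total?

Optimal: Petrov→Lot G ($180), Eriksen→Lot A ($136), Quispe→Lot C ($155), Ivanova→Lot D ($141), Delgado→Lot B ($146), Lindqvist→Lot E ($124) — total 180+136+155+141+146+124 = $882.
Max-entry greedy (repeatedly take the single best remaining cell) gives $878, worse by 4.
Next-best assignment: Petrov→Lot G, Eriksen→Lot A, Quispe→Lot C, Ivanova→Lot E, Delgado→Lot B, Lindqvist→Lot D = $881.
Swapping Quispe↔Petrov (Quispe→Lot G $154, Petrov→Lot C $118) loses 63.
No other one-to-one assignment exceeds $882.

Maximum total: $882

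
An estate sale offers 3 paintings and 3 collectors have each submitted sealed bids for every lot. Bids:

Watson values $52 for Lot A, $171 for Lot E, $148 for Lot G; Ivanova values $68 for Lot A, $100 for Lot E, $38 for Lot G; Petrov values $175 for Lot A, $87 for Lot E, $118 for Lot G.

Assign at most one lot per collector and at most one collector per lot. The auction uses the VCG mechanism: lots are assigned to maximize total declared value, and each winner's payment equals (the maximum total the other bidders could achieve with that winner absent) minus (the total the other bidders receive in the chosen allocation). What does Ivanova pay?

Efficient allocation: Watson→Lot G ($148), Ivanova→Lot E ($100), Petrov→Lot A ($175); total welfare W = $423.
Ivanova receives Lot E at value $100, so the others get W − 100 = $323.
Without Ivanova: best allocation of the remaining 2 bidders over all 3 lots is Watson→Lot E ($171), Petrov→Lot A ($175), total $346.
VCG payment = (others' best without Ivanova) − (others' welfare with Ivanova) = 346 − 323 = $23.

Ivanova pays $23.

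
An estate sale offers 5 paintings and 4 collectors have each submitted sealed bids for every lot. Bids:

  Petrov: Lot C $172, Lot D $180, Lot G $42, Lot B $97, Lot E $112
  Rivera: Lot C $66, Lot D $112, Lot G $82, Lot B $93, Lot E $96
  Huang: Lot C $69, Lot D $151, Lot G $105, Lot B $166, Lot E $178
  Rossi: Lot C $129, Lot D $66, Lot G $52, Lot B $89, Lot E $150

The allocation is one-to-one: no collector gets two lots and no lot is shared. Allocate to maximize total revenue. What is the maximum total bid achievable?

Max total: $600

Optimal: Petrov→Lot C ($172), Rivera→Lot D ($112), Huang→Lot B ($166), Rossi→Lot E ($150) — total 172+112+166+150 = $600.
Max-entry greedy (repeatedly take the single best remaining cell) gives $580, worse by 20.
Checked against all permutations: $600 is optimal.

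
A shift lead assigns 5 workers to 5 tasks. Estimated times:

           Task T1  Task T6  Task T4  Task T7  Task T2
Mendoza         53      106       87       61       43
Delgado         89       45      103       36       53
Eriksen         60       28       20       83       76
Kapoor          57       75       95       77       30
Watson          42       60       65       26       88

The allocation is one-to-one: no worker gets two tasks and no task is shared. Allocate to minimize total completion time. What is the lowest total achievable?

Optimal: Mendoza→Task T1 (53 min), Delgado→Task T6 (45 min), Eriksen→Task T4 (20 min), Kapoor→Task T2 (30 min), Watson→Task T7 (26 min) — total 53+45+20+30+26 = 174 min.
Column-greedy (each task in turn goes to its cheapest remaining worker) gives 223 min, worse by 49.
Next-best assignment: Mendoza→Task T2, Delgado→Task T6, Eriksen→Task T4, Kapoor→Task T1, Watson→Task T7 = 191 min.
Swapping Delgado↔Eriksen (Delgado→Task T4 103 min, Eriksen→Task T6 28 min) adds 66.

Min total: 174 min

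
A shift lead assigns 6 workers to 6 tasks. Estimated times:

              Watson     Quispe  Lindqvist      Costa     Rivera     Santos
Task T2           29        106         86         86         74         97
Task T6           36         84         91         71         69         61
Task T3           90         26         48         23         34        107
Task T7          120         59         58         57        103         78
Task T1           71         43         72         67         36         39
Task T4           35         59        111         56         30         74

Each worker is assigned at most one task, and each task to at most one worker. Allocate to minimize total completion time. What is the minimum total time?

Treat this as an assignment problem: match each worker to one task.
Optimal: Watson→Task T2 (29 min), Quispe→Task T1 (43 min), Lindqvist→Task T7 (58 min), Costa→Task T3 (23 min), Rivera→Task T4 (30 min), Santos→Task T6 (61 min) — total 29+43+58+23+30+61 = 244 min.
Min-entry greedy (repeatedly take the single cheapest remaining cell) gives 263 min, worse by 19.
Next-best assignment: Watson→Task T2, Quispe→Task T3, Lindqvist→Task T7, Costa→Task T6, Rivera→Task T4, Santos→Task T1 = 253 min.
Swapping Costa↔Watson (Costa→Task T2 86 min, Watson→Task T3 90 min) adds 124.

Minimum total: 244 min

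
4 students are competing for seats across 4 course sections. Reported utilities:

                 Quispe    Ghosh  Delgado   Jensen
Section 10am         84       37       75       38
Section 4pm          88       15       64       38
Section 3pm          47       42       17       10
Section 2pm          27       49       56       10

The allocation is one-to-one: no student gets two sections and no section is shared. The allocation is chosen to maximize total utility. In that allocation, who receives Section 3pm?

Ghosh receives Section 3pm.

Treat this as an assignment problem: match each student to one section.
Optimal: Quispe→Section 4pm (88 points), Ghosh→Section 3pm (42 points), Delgado→Section 2pm (56 points), Jensen→Section 10am (38 points) — total 88+42+56+38 = 224 points.
Max-entry greedy (repeatedly take the single best remaining cell) gives 222 points, worse by 2.
Next-best assignment: Quispe→Section 4pm, Ghosh→Section 2pm, Delgado→Section 10am, Jensen→Section 3pm = 222 points.
Swapping Quispe↔Delgado (Quispe→Section 2pm 27 points, Delgado→Section 4pm 64 points) loses 53.
Ghosh's own top section is Section 2pm (49 points), but forcing Ghosh→Section 2pm and reassigning the rest optimally gives only 222 points — worse by 2.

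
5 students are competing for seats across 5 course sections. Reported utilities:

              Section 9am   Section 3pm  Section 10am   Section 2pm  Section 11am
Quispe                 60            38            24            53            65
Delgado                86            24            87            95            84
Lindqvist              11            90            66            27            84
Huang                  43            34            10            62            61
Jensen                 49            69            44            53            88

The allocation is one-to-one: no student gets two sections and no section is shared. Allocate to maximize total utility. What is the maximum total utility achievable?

Max total: 387 points

Treat this as an assignment problem: match each student to one section.
Optimal: Quispe→Section 9am (60 points), Delgado→Section 10am (87 points), Lindqvist→Section 3pm (90 points), Huang→Section 2pm (62 points), Jensen→Section 11am (88 points) — total 60+87+90+62+88 = 387 points.
Every other assignment is strictly worse.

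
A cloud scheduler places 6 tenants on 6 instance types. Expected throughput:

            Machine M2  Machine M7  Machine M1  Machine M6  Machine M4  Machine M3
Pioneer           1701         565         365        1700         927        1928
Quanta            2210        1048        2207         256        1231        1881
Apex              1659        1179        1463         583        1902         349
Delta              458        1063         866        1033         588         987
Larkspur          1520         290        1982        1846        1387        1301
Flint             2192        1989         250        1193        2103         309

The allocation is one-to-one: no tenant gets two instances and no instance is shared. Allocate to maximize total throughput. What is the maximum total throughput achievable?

Treat this as an assignment problem: match each tenant to one instance.
Optimal: Pioneer→Machine M3 (1928 ops/s), Quanta→Machine M1 (2207 ops/s), Apex→Machine M4 (1902 ops/s), Delta→Machine M7 (1063 ops/s), Larkspur→Machine M6 (1846 ops/s), Flint→Machine M2 (2192 ops/s) — total 1928+2207+1902+1063+1846+2192 = 11138 ops/s.
Max-entry greedy (repeatedly take the single best remaining cell) gives 10435 ops/s, worse by 703.

Maximum total: 11138 ops/s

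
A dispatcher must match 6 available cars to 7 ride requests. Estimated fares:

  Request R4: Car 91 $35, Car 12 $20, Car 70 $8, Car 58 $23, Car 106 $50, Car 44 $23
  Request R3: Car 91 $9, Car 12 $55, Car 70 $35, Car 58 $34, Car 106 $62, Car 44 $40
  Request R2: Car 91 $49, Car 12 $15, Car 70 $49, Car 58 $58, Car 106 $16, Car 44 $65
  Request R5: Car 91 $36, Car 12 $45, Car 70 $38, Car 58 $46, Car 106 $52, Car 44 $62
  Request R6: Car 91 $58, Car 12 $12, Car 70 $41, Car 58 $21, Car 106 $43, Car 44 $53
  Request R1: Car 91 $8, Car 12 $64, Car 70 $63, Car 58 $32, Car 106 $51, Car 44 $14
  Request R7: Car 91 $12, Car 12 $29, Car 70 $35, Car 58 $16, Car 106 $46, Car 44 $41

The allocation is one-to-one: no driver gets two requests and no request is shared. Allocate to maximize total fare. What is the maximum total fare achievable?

Max total: $346

Optimal: Car 91→Request R6 ($58), Car 12→Request R3 ($55), Car 70→Request R1 ($63), Car 58→Request R2 ($58), Car 106→Request R4 ($50), Car 44→Request R5 ($62) — total 58+55+63+58+50+62 = $346.
Next-best assignment: Car 91→Request R6, Car 12→Request R3, Car 70→Request R1, Car 58→Request R2, Car 106→Request R7, Car 44→Request R5 = $342.
Swapping Car 70↔Car 106 (Car 70→Request R4 $8, Car 106→Request R1 $51) loses 54.
Checked against all permutations: $346 is optimal.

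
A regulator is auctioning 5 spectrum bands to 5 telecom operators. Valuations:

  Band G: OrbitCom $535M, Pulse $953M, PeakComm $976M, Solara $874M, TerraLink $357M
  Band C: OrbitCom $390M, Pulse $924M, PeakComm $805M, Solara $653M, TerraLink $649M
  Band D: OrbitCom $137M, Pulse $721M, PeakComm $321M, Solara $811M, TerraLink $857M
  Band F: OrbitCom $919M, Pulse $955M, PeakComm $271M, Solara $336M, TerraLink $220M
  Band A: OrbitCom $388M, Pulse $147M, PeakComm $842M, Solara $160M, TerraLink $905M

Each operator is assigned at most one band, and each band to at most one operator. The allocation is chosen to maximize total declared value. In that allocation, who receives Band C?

Optimal: OrbitCom→Band F ($919M), Pulse→Band C ($924M), PeakComm→Band G ($976M), Solara→Band D ($811M), TerraLink→Band A ($905M) — total 919+924+976+811+905 = $4535M.
Max-entry greedy (repeatedly take the single best remaining cell) gives $4037M, worse by 498.
Next-best assignment: OrbitCom→Band F, Pulse→Band C, PeakComm→Band A, Solara→Band G, TerraLink→Band D = $4416M.
Swapping TerraLink↔Solara (TerraLink→Band D $857M, Solara→Band A $160M) loses 699.
Pulse's own top band is Band F ($955M), but forcing Pulse→Band F and reassigning the rest optimally gives only $4037M — worse by 498.

Pulse receives Band C.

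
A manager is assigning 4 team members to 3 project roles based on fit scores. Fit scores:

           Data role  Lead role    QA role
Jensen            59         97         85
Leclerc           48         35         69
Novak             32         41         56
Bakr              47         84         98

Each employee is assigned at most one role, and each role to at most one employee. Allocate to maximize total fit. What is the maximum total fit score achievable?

Max total: 243 pts

Optimal: Leclerc→Data role (48 pts), Jensen→Lead role (97 pts), Bakr→QA role (98 pts) — total 48+97+98 = 243 pts.
Swapping Leclerc↔Bakr (Leclerc→QA role 69 pts, Bakr→Data role 47 pts) loses 30.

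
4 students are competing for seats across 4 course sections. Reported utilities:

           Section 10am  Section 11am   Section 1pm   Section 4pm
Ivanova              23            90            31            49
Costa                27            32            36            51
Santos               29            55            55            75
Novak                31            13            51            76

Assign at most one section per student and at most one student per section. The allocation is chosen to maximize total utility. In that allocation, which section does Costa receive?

Costa receives Section 10am.

Treat this as an assignment problem: match each student to one section.
Optimal: Ivanova→Section 11am (90 points), Costa→Section 10am (27 points), Santos→Section 1pm (55 points), Novak→Section 4pm (76 points) — total 90+27+55+76 = 248 points.
Row-greedy (each student in turn takes its best remaining section) gives 227 points, worse by 21.
Next-best assignment: Ivanova→Section 11am, Costa→Section 10am, Santos→Section 4pm, Novak→Section 1pm = 243 points.
No other one-to-one assignment exceeds 248 points.
Costa's own top section is Section 4pm (51 points), but forcing Costa→Section 4pm and reassigning the rest optimally gives only 227 points — worse by 21.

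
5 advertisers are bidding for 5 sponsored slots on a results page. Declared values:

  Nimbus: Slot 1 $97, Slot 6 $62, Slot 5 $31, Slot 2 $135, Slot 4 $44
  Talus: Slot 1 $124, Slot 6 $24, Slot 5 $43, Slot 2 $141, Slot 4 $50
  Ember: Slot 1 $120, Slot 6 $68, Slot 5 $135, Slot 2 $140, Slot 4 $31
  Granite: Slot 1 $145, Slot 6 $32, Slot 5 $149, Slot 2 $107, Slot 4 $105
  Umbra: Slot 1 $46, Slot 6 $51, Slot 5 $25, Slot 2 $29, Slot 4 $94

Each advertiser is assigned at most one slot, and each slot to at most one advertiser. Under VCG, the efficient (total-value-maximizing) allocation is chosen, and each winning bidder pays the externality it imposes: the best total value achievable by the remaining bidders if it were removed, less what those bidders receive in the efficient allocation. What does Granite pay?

Granite pays $56.

Efficient allocation: Nimbus→Slot 6 ($62), Talus→Slot 2 ($141), Ember→Slot 5 ($135), Granite→Slot 1 ($145), Umbra→Slot 4 ($94); total welfare W = $577.
Granite receives Slot 1 at value $145, so the others get W − 145 = $432.
Without Granite: best allocation of the remaining 4 bidders over all 5 slots is Nimbus→Slot 2 ($135), Talus→Slot 1 ($124), Ember→Slot 5 ($135), Umbra→Slot 4 ($94), total $488.
VCG payment = (others' best without Granite) − (others' welfare with Granite) = 488 − 432 = $56.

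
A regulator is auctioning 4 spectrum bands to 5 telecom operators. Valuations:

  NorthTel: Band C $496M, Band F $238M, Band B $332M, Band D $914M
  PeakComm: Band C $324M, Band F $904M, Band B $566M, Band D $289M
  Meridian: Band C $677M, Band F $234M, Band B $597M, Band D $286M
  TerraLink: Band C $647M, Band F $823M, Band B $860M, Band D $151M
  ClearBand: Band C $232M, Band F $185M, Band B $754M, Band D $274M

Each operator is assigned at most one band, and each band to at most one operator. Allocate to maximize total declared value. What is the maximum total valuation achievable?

Maximum total: $3355M

Optimal: Meridian→Band C ($677M), PeakComm→Band F ($904M), TerraLink→Band B ($860M), NorthTel→Band D ($914M) — total 677+904+860+914 = $3355M.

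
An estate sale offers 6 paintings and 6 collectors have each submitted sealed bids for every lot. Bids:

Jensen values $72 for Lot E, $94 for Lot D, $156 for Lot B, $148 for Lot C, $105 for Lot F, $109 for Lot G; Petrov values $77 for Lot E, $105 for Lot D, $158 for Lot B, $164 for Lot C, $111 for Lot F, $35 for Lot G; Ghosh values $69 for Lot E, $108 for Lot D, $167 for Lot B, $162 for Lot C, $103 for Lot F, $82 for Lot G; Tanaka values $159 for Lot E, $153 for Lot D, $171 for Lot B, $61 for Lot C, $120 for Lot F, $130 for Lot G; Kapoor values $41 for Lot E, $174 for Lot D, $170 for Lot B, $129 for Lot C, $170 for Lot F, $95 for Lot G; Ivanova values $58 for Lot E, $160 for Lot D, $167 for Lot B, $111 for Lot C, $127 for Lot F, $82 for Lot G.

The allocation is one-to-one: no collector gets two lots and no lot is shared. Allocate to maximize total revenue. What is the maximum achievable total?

Maximum total: $929

Optimal: Jensen→Lot G ($109), Petrov→Lot C ($164), Ghosh→Lot B ($167), Tanaka→Lot E ($159), Kapoor→Lot F ($170), Ivanova→Lot D ($160) — total 109+164+167+159+170+160 = $929.
Next-best assignment: Jensen→Lot G, Petrov→Lot B, Ghosh→Lot C, Tanaka→Lot E, Kapoor→Lot F, Ivanova→Lot D = $918.
No other one-to-one assignment exceeds $929.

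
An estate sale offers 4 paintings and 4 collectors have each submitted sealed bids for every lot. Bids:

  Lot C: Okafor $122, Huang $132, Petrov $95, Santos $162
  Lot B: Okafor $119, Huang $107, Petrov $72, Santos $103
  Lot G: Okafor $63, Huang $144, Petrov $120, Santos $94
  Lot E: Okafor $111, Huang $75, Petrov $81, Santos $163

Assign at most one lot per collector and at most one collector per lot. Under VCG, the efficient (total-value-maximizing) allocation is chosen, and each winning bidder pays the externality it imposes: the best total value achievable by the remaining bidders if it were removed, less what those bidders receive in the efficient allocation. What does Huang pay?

Efficient allocation: Okafor→Lot B ($119), Huang→Lot C ($132), Petrov→Lot G ($120), Santos→Lot E ($163); total welfare W = $534.
Huang receives Lot C at value $132, so the others get W − 132 = $402.
Without Huang: best allocation of the remaining 3 bidders over all 4 lots is Okafor→Lot C ($122), Petrov→Lot G ($120), Santos→Lot E ($163), total $405.
VCG payment = (others' best without Huang) − (others' welfare with Huang) = 405 − 402 = $3.

Huang pays $3.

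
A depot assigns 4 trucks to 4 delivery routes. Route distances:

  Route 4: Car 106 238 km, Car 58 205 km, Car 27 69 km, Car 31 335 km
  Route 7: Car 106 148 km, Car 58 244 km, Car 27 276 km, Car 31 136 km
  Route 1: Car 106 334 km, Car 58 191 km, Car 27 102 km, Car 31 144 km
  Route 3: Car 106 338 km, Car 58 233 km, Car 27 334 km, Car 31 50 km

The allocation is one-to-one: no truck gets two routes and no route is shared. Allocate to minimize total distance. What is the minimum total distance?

Min total: 458 km

This is a one-to-one assignment (minimum-cost bipartite matching).
Optimal: Car 106→Route 7 (148 km), Car 58→Route 1 (191 km), Car 27→Route 4 (69 km), Car 31→Route 3 (50 km) — total 148+191+69+50 = 458 km.
Swapping Car 106↔Car 31 (Car 106→Route 3 338 km, Car 31→Route 7 136 km) adds 276.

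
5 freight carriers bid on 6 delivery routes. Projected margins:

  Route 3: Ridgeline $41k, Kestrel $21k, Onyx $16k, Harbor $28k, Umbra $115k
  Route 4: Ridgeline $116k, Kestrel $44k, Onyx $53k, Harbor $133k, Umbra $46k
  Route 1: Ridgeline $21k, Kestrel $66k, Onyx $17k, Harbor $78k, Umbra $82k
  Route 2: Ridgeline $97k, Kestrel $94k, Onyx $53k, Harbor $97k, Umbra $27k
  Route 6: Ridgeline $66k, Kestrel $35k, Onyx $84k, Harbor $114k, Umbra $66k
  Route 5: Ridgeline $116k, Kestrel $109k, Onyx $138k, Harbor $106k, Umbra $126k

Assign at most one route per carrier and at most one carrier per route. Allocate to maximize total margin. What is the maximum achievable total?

Optimal: Ridgeline→Route 4 ($116k), Kestrel→Route 2 ($94k), Onyx→Route 5 ($138k), Harbor→Route 6 ($114k), Umbra→Route 3 ($115k) — total 116+94+138+114+115 = $577k.
Row-greedy (each carrier in turn takes its best remaining route) gives $521k, worse by 56.

Max total: $577k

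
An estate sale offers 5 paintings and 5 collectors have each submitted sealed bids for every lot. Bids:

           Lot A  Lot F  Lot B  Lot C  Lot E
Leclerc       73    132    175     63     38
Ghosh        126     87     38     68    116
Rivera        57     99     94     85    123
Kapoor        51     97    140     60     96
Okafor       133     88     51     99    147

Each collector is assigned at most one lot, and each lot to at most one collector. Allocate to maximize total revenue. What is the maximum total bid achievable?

This is a one-to-one assignment (maximum-weight bipartite matching).
Optimal: Leclerc→Lot F ($132), Ghosh→Lot A ($126), Rivera→Lot C ($85), Kapoor→Lot B ($140), Okafor→Lot E ($147) — total 132+126+85+140+147 = $630.
Row-greedy (each collector in turn takes its best remaining lot) gives $620, worse by 10.

Maximum total: $630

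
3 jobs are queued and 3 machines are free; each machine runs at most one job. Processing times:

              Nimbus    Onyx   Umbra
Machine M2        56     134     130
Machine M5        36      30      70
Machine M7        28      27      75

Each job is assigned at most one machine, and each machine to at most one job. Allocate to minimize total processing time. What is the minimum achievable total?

Minimum total: 153 min

Optimal: Nimbus→Machine M2 (56 min), Onyx→Machine M7 (27 min), Umbra→Machine M5 (70 min) — total 56+27+70 = 153 min.
Column-greedy (each machine in turn goes to its cheapest remaining job) gives 161 min, worse by 8.
Next-best assignment: Nimbus→Machine M2, Onyx→Machine M5, Umbra→Machine M7 = 161 min.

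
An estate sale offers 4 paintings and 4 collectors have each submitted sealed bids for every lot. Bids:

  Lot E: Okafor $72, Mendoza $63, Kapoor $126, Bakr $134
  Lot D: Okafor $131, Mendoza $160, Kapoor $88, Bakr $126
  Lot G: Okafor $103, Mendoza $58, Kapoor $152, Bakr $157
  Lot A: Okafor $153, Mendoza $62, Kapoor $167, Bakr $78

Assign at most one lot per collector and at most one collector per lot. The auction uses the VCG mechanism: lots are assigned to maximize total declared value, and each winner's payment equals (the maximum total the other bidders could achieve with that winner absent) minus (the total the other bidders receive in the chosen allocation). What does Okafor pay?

Efficient allocation: Okafor→Lot A ($153), Mendoza→Lot D ($160), Kapoor→Lot G ($152), Bakr→Lot E ($134); total welfare W = $599.
Okafor receives Lot A at value $153, so the others get W − 153 = $446.
Without Okafor: best allocation of the remaining 3 bidders over all 4 lots is Mendoza→Lot D ($160), Kapoor→Lot A ($167), Bakr→Lot G ($157), total $484.
VCG payment = (others' best without Okafor) − (others' welfare with Okafor) = 484 − 446 = $38.

Okafor pays $38.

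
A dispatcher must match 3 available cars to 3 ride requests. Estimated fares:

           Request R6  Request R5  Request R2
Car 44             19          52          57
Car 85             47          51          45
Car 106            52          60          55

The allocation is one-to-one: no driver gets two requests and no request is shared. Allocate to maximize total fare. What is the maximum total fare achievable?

Treat this as an assignment problem: match each driver to one request.
Optimal: Car 44→Request R2 ($57), Car 85→Request R6 ($47), Car 106→Request R5 ($60) — total 57+47+60 = $164.
Column-greedy (each request in turn goes to its best remaining driver) gives $149, worse by 15.
Swapping Car 85↔Car 44 (Car 85→Request R2 $45, Car 44→Request R6 $19) loses 40.
Every other assignment is strictly worse.

Max total: $164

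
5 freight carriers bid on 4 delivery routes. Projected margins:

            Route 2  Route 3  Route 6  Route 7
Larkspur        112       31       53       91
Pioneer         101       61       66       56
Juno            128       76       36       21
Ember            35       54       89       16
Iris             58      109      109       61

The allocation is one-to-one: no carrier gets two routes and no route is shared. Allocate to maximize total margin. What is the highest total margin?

Maximum total: $417k

Treat this as an assignment problem: match each carrier to one route.
Optimal: Juno→Route 2 ($128k), Iris→Route 3 ($109k), Ember→Route 6 ($89k), Larkspur→Route 7 ($91k) — total 128+109+89+91 = $417k.
Row-greedy (each carrier in turn takes its best remaining route) gives $270k, worse by 147.
Every other assignment is strictly worse.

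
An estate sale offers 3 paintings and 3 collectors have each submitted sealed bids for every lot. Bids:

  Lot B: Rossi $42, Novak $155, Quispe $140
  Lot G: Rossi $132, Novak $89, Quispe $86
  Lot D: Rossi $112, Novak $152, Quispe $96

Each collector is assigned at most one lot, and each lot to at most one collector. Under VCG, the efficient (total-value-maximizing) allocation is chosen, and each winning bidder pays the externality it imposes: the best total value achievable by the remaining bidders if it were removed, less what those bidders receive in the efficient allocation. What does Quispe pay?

Efficient allocation: Rossi→Lot G ($132), Novak→Lot D ($152), Quispe→Lot B ($140); total welfare W = $424.
Quispe receives Lot B at value $140, so the others get W − 140 = $284.
Without Quispe: best allocation of the remaining 2 bidders over all 3 lots is Rossi→Lot G ($132), Novak→Lot B ($155), total $287.
VCG payment = (others' best without Quispe) − (others' welfare with Quispe) = 287 − 284 = $3.

Quispe pays $3.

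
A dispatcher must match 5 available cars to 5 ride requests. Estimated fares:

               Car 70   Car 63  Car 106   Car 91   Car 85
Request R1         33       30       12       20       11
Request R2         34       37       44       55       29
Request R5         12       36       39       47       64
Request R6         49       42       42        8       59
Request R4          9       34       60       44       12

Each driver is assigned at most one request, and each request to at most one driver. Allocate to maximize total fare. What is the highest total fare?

Max total: $258

Optimal: Car 70→Request R6 ($49), Car 63→Request R1 ($30), Car 106→Request R4 ($60), Car 91→Request R2 ($55), Car 85→Request R5 ($64) — total 49+30+60+55+64 = $258.
Row-greedy (each driver in turn takes its best remaining request) gives $204, worse by 54.
Next-best assignment: Car 70→Request R1, Car 63→Request R6, Car 106→Request R4, Car 91→Request R2, Car 85→Request R5 = $254.
Every other assignment is strictly worse.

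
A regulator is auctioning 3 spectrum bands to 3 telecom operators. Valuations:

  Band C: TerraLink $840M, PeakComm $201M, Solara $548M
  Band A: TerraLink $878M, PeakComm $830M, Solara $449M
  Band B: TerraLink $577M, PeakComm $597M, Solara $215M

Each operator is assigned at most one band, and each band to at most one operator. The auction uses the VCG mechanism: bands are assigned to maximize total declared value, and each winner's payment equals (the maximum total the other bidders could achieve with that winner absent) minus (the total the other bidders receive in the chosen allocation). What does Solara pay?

Efficient allocation: TerraLink→Band A ($878M), PeakComm→Band B ($597M), Solara→Band C ($548M); total welfare W = $2023M.
Solara receives Band C at value $548M, so the others get W − 548 = $1475M.
Without Solara: best allocation of the remaining 2 bidders over all 3 bands is TerraLink→Band C ($840M), PeakComm→Band A ($830M), total $1670M.
VCG payment = (others' best without Solara) − (others' welfare with Solara) = 1670 − 1475 = $195M.

Solara pays $195M.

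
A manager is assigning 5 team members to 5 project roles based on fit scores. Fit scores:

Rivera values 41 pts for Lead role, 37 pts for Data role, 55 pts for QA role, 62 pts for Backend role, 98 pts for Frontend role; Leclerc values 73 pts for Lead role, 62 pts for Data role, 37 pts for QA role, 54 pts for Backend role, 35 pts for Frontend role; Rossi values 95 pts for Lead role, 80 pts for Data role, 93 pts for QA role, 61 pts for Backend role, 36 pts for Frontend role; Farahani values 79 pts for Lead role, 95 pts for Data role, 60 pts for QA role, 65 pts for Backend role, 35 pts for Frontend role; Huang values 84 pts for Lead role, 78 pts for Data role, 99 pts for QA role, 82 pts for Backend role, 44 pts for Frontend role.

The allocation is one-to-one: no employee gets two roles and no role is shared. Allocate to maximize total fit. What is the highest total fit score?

Optimal: Rivera→Frontend role (98 pts), Leclerc→Lead role (73 pts), Rossi→QA role (93 pts), Farahani→Data role (95 pts), Huang→Backend role (82 pts) — total 98+73+93+95+82 = 441 pts.
Checked against all permutations: 441 pts is optimal.

Maximum total: 441 pts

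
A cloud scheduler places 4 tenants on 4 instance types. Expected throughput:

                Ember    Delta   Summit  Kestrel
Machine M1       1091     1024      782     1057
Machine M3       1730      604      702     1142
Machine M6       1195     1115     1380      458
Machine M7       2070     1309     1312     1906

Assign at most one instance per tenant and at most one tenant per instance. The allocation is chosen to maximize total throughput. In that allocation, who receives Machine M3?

Optimal: Ember→Machine M3 (1730 ops/s), Delta→Machine M1 (1024 ops/s), Summit→Machine M6 (1380 ops/s), Kestrel→Machine M7 (1906 ops/s) — total 1730+1024+1380+1906 = 6040 ops/s.
Row-greedy (each tenant in turn takes its best remaining instance) gives 5109 ops/s, worse by 931.
Next-best assignment: Ember→Machine M7, Delta→Machine M1, Summit→Machine M6, Kestrel→Machine M3 = 5616 ops/s.
Checked against all permutations: 6040 ops/s is optimal.
Ember's own top instance is Machine M7 (2070 ops/s), but forcing Ember→Machine M7 and reassigning the rest optimally gives only 5616 ops/s — worse by 424.

Ember receives Machine M3.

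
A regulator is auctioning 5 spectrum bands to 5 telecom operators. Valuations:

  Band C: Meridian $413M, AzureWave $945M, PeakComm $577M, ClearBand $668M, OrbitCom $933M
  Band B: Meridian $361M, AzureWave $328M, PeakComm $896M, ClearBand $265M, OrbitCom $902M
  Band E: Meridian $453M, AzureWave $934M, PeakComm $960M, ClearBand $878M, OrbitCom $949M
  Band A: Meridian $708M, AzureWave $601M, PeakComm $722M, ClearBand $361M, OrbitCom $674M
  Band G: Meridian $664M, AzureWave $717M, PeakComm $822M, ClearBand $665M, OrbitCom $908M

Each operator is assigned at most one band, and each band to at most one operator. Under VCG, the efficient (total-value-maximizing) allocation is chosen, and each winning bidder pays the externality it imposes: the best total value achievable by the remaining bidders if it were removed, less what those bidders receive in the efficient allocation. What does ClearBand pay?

ClearBand pays $64M.

Efficient allocation: Meridian→Band A ($708M), AzureWave→Band C ($945M), PeakComm→Band B ($896M), ClearBand→Band E ($878M), OrbitCom→Band G ($908M); total welfare W = $4335M.
ClearBand receives Band E at value $878M, so the others get W − 878 = $3457M.
Without ClearBand: best allocation of the remaining 4 bidders over all 5 bands is Meridian→Band A ($708M), AzureWave→Band C ($945M), PeakComm→Band E ($960M), OrbitCom→Band G ($908M), total $3521M.
VCG payment = (others' best without ClearBand) − (others' welfare with ClearBand) = 3521 − 3457 = $64M.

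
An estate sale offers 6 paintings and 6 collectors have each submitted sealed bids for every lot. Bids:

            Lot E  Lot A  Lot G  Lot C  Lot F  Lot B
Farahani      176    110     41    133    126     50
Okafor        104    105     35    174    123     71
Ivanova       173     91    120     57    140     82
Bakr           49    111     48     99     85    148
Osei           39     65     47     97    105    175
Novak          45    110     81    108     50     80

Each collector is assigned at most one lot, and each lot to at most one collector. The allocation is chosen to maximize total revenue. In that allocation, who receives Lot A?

Bakr receives Lot A.

Optimal: Farahani→Lot E ($176), Okafor→Lot C ($174), Ivanova→Lot F ($140), Bakr→Lot A ($111), Osei→Lot B ($175), Novak→Lot G ($81) — total 176+174+140+111+175+81 = $857.
Row-greedy (each collector in turn takes its best remaining lot) gives $784, worse by 73.
Checked against all permutations: $857 is optimal.
Bakr's own top lot is Lot B ($148), but forcing Bakr→Lot B and reassigning the rest optimally gives only $833 — worse by 24.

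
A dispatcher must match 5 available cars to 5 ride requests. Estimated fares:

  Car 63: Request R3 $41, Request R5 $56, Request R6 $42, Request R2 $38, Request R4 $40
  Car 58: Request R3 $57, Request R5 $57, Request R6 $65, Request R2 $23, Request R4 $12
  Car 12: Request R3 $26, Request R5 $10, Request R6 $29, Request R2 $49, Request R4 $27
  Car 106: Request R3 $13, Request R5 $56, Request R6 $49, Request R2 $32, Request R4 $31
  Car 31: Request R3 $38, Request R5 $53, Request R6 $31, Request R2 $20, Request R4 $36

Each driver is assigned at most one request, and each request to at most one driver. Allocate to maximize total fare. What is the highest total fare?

Maximum total: $248

Optimal: Car 63→Request R4 ($40), Car 58→Request R3 ($57), Car 12→Request R2 ($49), Car 106→Request R6 ($49), Car 31→Request R5 ($53) — total 40+57+49+49+53 = $248.
Row-greedy (each driver in turn takes its best remaining request) gives $239, worse by 9.
No other one-to-one assignment exceeds $248.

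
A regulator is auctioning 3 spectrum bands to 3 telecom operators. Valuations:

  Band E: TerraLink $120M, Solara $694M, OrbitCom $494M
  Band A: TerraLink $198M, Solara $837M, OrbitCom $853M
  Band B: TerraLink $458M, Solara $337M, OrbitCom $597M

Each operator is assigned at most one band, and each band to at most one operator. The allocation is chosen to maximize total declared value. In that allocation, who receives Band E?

Solara receives Band E.

Treat this as an assignment problem: match each operator to one band.
Optimal: TerraLink→Band B ($458M), Solara→Band E ($694M), OrbitCom→Band A ($853M) — total 458+694+853 = $2005M.
Row-greedy (each operator in turn takes its best remaining band) gives $1789M, worse by 216.
Every other assignment is strictly worse.
Solara's own top band is Band A ($837M), but forcing Solara→Band A and reassigning the rest optimally gives only $1789M — worse by 216.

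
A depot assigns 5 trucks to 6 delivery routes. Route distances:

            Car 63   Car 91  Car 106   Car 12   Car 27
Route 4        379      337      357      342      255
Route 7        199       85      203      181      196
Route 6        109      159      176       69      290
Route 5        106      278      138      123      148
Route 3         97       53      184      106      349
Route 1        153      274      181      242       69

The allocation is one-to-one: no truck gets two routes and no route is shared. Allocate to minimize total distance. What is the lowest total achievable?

Min total: 458 km

Optimal: Car 63→Route 3 (97 km), Car 91→Route 7 (85 km), Car 106→Route 5 (138 km), Car 12→Route 6 (69 km), Car 27→Route 1 (69 km) — total 97+85+138+69+69 = 458 km.
Column-greedy (each route in turn goes to its cheapest remaining truck) gives 699 km, worse by 241.
Checked against all permutations: 458 km is optimal.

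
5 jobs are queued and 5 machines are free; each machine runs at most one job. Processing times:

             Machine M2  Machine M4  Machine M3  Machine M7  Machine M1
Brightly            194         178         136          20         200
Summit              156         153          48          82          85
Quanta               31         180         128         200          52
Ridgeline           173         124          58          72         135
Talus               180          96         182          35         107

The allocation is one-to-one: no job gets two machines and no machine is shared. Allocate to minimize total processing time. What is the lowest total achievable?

Minimum total: 290 min

Optimal: Brightly→Machine M7 (20 min), Summit→Machine M1 (85 min), Quanta→Machine M2 (31 min), Ridgeline→Machine M3 (58 min), Talus→Machine M4 (96 min) — total 20+85+31+58+96 = 290 min.
Min-entry greedy (repeatedly take the single cheapest remaining cell) gives 330 min, worse by 40.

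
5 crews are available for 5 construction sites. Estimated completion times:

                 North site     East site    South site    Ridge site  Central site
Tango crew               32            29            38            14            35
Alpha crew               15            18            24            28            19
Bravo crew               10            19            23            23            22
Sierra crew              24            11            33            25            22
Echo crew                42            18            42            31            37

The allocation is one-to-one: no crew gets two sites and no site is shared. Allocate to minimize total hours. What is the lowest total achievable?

Treat this as an assignment problem: match each crew to one site.
Optimal: Tango crew→Ridge site (14 hours), Alpha crew→South site (24 hours), Bravo crew→North site (10 hours), Sierra crew→Central site (22 hours), Echo crew→East site (18 hours) — total 14+24+10+22+18 = 88 hours.
Column-greedy (each site in turn goes to its cheapest remaining crew) gives 96 hours, worse by 8.
Next-best assignment: Tango crew→Ridge site, Alpha crew→North site, Bravo crew→South site, Sierra crew→Central site, Echo crew→East site = 92 hours.

Minimum total: 88 hours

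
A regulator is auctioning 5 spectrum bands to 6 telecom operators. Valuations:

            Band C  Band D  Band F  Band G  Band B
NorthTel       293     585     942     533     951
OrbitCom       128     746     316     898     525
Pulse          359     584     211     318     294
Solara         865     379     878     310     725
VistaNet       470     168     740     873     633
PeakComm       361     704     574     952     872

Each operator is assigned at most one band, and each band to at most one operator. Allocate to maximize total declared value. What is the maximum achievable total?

Maximum total: $4298M

Optimal: Solara→Band C ($865M), OrbitCom→Band D ($746M), NorthTel→Band F ($942M), VistaNet→Band G ($873M), PeakComm→Band B ($872M) — total 865+746+942+873+872 = $4298M.
Max-entry greedy (repeatedly take the single best remaining cell) gives $3997M, worse by 301.
Next-best assignment: Solara→Band C, OrbitCom→Band D, VistaNet→Band F, PeakComm→Band G, NorthTel→Band B = $4254M.
Swapping OrbitCom↔VistaNet (OrbitCom→Band G $898M, VistaNet→Band D $168M) loses 553.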